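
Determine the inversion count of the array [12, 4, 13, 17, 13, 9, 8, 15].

Finding inversions in [12, 4, 13, 17, 13, 9, 8, 15]:

(0, 1): arr[0]=12 > arr[1]=4
(0, 5): arr[0]=12 > arr[5]=9
(0, 6): arr[0]=12 > arr[6]=8
(2, 5): arr[2]=13 > arr[5]=9
(2, 6): arr[2]=13 > arr[6]=8
(3, 4): arr[3]=17 > arr[4]=13
(3, 5): arr[3]=17 > arr[5]=9
(3, 6): arr[3]=17 > arr[6]=8
(3, 7): arr[3]=17 > arr[7]=15
(4, 5): arr[4]=13 > arr[5]=9
(4, 6): arr[4]=13 > arr[6]=8
(5, 6): arr[5]=9 > arr[6]=8

Total inversions: 12

The array has 12 inversion(s): (0,1), (0,5), (0,6), (2,5), (2,6), (3,4), (3,5), (3,6), (3,7), (4,5), (4,6), (5,6). Each pair (i,j) satisfies i < j and arr[i] > arr[j].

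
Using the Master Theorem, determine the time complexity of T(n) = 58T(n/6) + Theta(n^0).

Master Theorem for T(n) = 58T(n/6) + O(n^0):

a = 58, b = 6, c = 0
log_b(a) = log_6(58) = 2.2662

Case 1: c = 0 < log_6(58) = 2.2662
T(n) = O(n^(log_6 58))

For T(n) = 58T(n/6) + O(n^0): log_6(58) = 2.2662. This is Case 1 of the Master Theorem (c < log_b(a), work dominated by leaves), giving O(n^(log_6 58)).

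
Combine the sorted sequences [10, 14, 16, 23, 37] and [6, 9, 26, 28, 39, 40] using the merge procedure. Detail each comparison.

Merging process:

Compare 10 vs 6: take 6 from right. Merged: [6]
Compare 10 vs 9: take 9 from right. Merged: [6, 9]
Compare 10 vs 26: take 10 from left. Merged: [6, 9, 10]
Compare 14 vs 26: take 14 from left. Merged: [6, 9, 10, 14]
Compare 16 vs 26: take 16 from left. Merged: [6, 9, 10, 14, 16]
Compare 23 vs 26: take 23 from left. Merged: [6, 9, 10, 14, 16, 23]
Compare 37 vs 26: take 26 from right. Merged: [6, 9, 10, 14, 16, 23, 26]
Compare 37 vs 28: take 28 from right. Merged: [6, 9, 10, 14, 16, 23, 26, 28]
Compare 37 vs 39: take 37 from left. Merged: [6, 9, 10, 14, 16, 23, 26, 28, 37]
Append remaining from right: [39, 40]. Merged: [6, 9, 10, 14, 16, 23, 26, 28, 37, 39, 40]

Final merged array: [6, 9, 10, 14, 16, 23, 26, 28, 37, 39, 40]
Total comparisons: 9

The merged array is [6, 9, 10, 14, 16, 23, 26, 28, 37, 39, 40], requiring 9 comparisons. The merge step runs in O(n) time where n is the total number of elements.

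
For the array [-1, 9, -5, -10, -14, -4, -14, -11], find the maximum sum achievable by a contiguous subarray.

Using Kadane's algorithm on [-1, 9, -5, -10, -14, -4, -14, -11]:

Scanning through the array:
Position 1 (value 9): max_ending_here = 9, max_so_far = 9
Position 2 (value -5): max_ending_here = 4, max_so_far = 9
Position 3 (value -10): max_ending_here = -6, max_so_far = 9
Position 4 (value -14): max_ending_here = -14, max_so_far = 9
Position 5 (value -4): max_ending_here = -4, max_so_far = 9
Position 6 (value -14): max_ending_here = -14, max_so_far = 9
Position 7 (value -11): max_ending_here = -11, max_so_far = 9

Maximum subarray: [9]
Maximum sum: 9

The maximum subarray is [9] with sum 9. This subarray runs from index 1 to index 1.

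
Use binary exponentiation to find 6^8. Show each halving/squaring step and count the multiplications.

Computing 6^8 by squaring (build up from 6^1; each line after the first costs one multiplication):

6^1 = 6
6^2 = (6^1)^2 = 6^2 = 36
6^4 = (6^2)^2 = 36^2 = 1296
6^8 = (6^4)^2 = 1296^2 = 1679616

Result: 1679616
Multiplications needed: 3 (3 lines after 6^1)

6^8 = 1679616. Using exponentiation by squaring, this requires 3 multiplications. The key idea: if the exponent is even, square the half-power; if odd, multiply by the base once.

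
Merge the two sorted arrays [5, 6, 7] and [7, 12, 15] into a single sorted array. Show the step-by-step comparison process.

Merging process:

Compare 5 vs 7: take 5 from left. Merged: [5]
Compare 6 vs 7: take 6 from left. Merged: [5, 6]
Compare 7 vs 7: take 7 from left. Merged: [5, 6, 7]
Append remaining from right: [7, 12, 15]. Merged: [5, 6, 7, 7, 12, 15]

Final merged array: [5, 6, 7, 7, 12, 15]
Total comparisons: 3

The merged array is [5, 6, 7, 7, 12, 15], requiring 3 comparisons. The merge step runs in O(n) time where n is the total number of elements.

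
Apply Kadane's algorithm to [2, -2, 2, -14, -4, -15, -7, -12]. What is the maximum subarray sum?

Using Kadane's algorithm on [2, -2, 2, -14, -4, -15, -7, -12]:

Scanning through the array:
Position 1 (value -2): max_ending_here = 0, max_so_far = 2
Position 2 (value 2): max_ending_here = 2, max_so_far = 2
Position 3 (value -14): max_ending_here = -12, max_so_far = 2
Position 4 (value -4): max_ending_here = -4, max_so_far = 2
Position 5 (value -15): max_ending_here = -15, max_so_far = 2
Position 6 (value -7): max_ending_here = -7, max_so_far = 2
Position 7 (value -12): max_ending_here = -12, max_so_far = 2

Maximum subarray: [2]
Maximum sum: 2

The maximum subarray is [2] with sum 2. This subarray runs from index 0 to index 0.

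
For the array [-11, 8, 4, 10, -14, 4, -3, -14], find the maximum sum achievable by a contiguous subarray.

Using Kadane's algorithm on [-11, 8, 4, 10, -14, 4, -3, -14]:

Scanning through the array:
Position 1 (value 8): max_ending_here = 8, max_so_far = 8
Position 2 (value 4): max_ending_here = 12, max_so_far = 12
Position 3 (value 10): max_ending_here = 22, max_so_far = 22
Position 4 (value -14): max_ending_here = 8, max_so_far = 22
Position 5 (value 4): max_ending_here = 12, max_so_far = 22
Position 6 (value -3): max_ending_here = 9, max_so_far = 22
Position 7 (value -14): max_ending_here = -5, max_so_far = 22

Maximum subarray: [8, 4, 10]
Maximum sum: 22

The maximum subarray is [8, 4, 10] with sum 22. This subarray runs from index 1 to index 3.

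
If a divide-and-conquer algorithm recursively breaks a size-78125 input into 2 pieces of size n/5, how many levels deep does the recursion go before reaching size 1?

For divide and conquer with division factor 5:

Problem sizes at each level:
Level 0: 78125
Level 1: 15625
Level 2: 3125
Level 3: 625
Level 4: 125
Level 5: 25
Level 6: 5
Level 7: 1

The root is level 0 and the size-1 base case is level 7 (the tree spans levels 0 through 7, i.e. 8 levels counting the root), so the depth is the number of divisions: log_5(78125) = 7

The recursion tree depth is log_5(78125) = 7. At each level, the problem size is divided by 5, so it takes 7 divisions to reduce to a base case of size 1. The algorithm makes 2 recursive calls at each level.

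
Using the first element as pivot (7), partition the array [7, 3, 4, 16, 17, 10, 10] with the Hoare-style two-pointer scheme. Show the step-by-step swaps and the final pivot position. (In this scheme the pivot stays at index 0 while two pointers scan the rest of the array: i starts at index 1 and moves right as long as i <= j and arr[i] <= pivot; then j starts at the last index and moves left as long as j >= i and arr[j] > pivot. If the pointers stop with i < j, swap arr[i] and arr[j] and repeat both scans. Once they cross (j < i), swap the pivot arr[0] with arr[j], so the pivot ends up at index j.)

Hoare-style two-pointer partition with pivot = 7:

Initial array: [7, 3, 4, 16, 17, 10, 10]

Pointers start at i = 1, j = 6.
i ends at 3, j ends at 2: the pointers have crossed (j < i), so scanning stops.

Swap pivot arr[0] with arr[2] to place pivot at position 2: [4, 3, 7, 16, 17, 10, 10]
Pivot position: 2

After partitioning with pivot 7, the array becomes [4, 3, 7, 16, 17, 10, 10]. The pivot is placed at index 2. All elements to the left of the pivot are <= 7, and all elements to the right are > 7.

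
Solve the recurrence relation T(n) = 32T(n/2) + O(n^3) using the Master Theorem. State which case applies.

Master Theorem for T(n) = 32T(n/2) + O(n^3):

a = 32, b = 2, c = 3
log_b(a) = log_2(32) = 5.0000

Case 1: c = 3 < log_2(32) = 5.0000
T(n) = O(n^(log_2 32)) = O(n^5)

For T(n) = 32T(n/2) + O(n^3): log_2(32) = 5.0000. This is Case 1 of the Master Theorem (c < log_b(a), work dominated by leaves), giving O(n^5).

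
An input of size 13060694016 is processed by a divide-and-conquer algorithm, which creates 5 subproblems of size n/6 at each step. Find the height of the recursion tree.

For divide and conquer with division factor 6:

Problem sizes at each level:
Level 0: 13060694016
Level 1: 2176782336
Level 2: 362797056
Level 3: 60466176
Level 4: 10077696
Level 5: 1679616
Level 6: 279936
Level 7: 46656
Level 8: 7776
Level 9: 1296
Level 10: 216
Level 11: 36
Level 12: 6
Level 13: 1

The root is level 0 and the size-1 base case is level 13 (the tree spans levels 0 through 13, i.e. 14 levels counting the root), so the depth is the number of divisions: log_6(13060694016) = 13

The recursion tree depth is log_6(13060694016) = 13. At each level, the problem size is divided by 6, so it takes 13 divisions to reduce to a base case of size 1. The algorithm makes 5 recursive calls at each level.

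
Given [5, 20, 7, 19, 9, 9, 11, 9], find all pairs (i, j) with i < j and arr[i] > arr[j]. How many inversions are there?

Finding inversions in [5, 20, 7, 19, 9, 9, 11, 9]:

(1, 2): arr[1]=20 > arr[2]=7
(1, 3): arr[1]=20 > arr[3]=19
(1, 4): arr[1]=20 > arr[4]=9
(1, 5): arr[1]=20 > arr[5]=9
(1, 6): arr[1]=20 > arr[6]=11
(1, 7): arr[1]=20 > arr[7]=9
(3, 4): arr[3]=19 > arr[4]=9
(3, 5): arr[3]=19 > arr[5]=9
(3, 6): arr[3]=19 > arr[6]=11
(3, 7): arr[3]=19 > arr[7]=9
(6, 7): arr[6]=11 > arr[7]=9

Total inversions: 11

The array has 11 inversion(s): (1,2), (1,3), (1,4), (1,5), (1,6), (1,7), (3,4), (3,5), (3,6), (3,7), (6,7). Each pair (i,j) satisfies i < j and arr[i] > arr[j].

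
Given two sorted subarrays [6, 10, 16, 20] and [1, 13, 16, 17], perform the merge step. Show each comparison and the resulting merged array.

Merging process:

Compare 6 vs 1: take 1 from right. Merged: [1]
Compare 6 vs 13: take 6 from left. Merged: [1, 6]
Compare 10 vs 13: take 10 from left. Merged: [1, 6, 10]
Compare 16 vs 13: take 13 from right. Merged: [1, 6, 10, 13]
Compare 16 vs 16: take 16 from left. Merged: [1, 6, 10, 13, 16]
Compare 20 vs 16: take 16 from right. Merged: [1, 6, 10, 13, 16, 16]
Compare 20 vs 17: take 17 from right. Merged: [1, 6, 10, 13, 16, 16, 17]
Append remaining from left: [20]. Merged: [1, 6, 10, 13, 16, 16, 17, 20]

Final merged array: [1, 6, 10, 13, 16, 16, 17, 20]
Total comparisons: 7

The merged array is [1, 6, 10, 13, 16, 16, 17, 20], requiring 7 comparisons. The merge step runs in O(n) time where n is the total number of elements.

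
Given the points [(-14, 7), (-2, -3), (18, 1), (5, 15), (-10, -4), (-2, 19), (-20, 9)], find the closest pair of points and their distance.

Computing all pairwise distances among 7 points:

d((-14, 7), (-2, -3)) = 15.6205
d((-14, 7), (18, 1)) = 32.5576
d((-14, 7), (5, 15)) = 20.6155
d((-14, 7), (-10, -4)) = 11.7047
d((-14, 7), (-2, 19)) = 16.9706
d((-14, 7), (-20, 9)) = 6.3246 <-- minimum
d((-2, -3), (18, 1)) = 20.3961
d((-2, -3), (5, 15)) = 19.3132
d((-2, -3), (-10, -4)) = 8.0623
d((-2, -3), (-2, 19)) = 22.0
d((-2, -3), (-20, 9)) = 21.6333
d((18, 1), (5, 15)) = 19.105
d((18, 1), (-10, -4)) = 28.4429
d((18, 1), (-2, 19)) = 26.9072
d((18, 1), (-20, 9)) = 38.833
d((5, 15), (-10, -4)) = 24.2074
d((5, 15), (-2, 19)) = 8.0623
d((5, 15), (-20, 9)) = 25.7099
d((-10, -4), (-2, 19)) = 24.3516
d((-10, -4), (-20, 9)) = 16.4012
d((-2, 19), (-20, 9)) = 20.5913

Closest pair: (-14, 7) and (-20, 9) with distance 6.3246

The closest pair is (-14, 7) and (-20, 9) with Euclidean distance 6.3246. For 7 points, brute-force pairwise comparison is shown above. For large n, the divide-and-conquer algorithm (sort by x, recurse on halves, check the dividing strip) achieves O(n log n).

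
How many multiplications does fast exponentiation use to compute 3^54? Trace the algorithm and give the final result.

Computing 3^54 by squaring (build up from 3^1; each line after the first costs one multiplication):

3^1 = 3
3^2 = (3^1)^2 = 3^2 = 9
3^3 = 3 * 3^2 = 3 * 9 = 27
3^6 = (3^3)^2 = 27^2 = 729
3^12 = (3^6)^2 = 729^2 = 531441
3^13 = 3 * 3^12 = 3 * 531441 = 1594323
3^26 = (3^13)^2 = 1594323^2 = 2541865828329
3^27 = 3 * 3^26 = 3 * 2541865828329 = 7625597484987
3^54 = (3^27)^2 = 7625597484987^2 = 58149737003040059690390169

Result: 58149737003040059690390169
Multiplications needed: 8 (8 lines after 3^1)

3^54 = 58149737003040059690390169. Using exponentiation by squaring, this requires 8 multiplications. The key idea: if the exponent is even, square the half-power; if odd, multiply by the base once.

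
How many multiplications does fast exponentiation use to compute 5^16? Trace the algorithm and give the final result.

Computing 5^16 by squaring (build up from 5^1; each line after the first costs one multiplication):

5^1 = 5
5^2 = (5^1)^2 = 5^2 = 25
5^4 = (5^2)^2 = 25^2 = 625
5^8 = (5^4)^2 = 625^2 = 390625
5^16 = (5^8)^2 = 390625^2 = 152587890625

Result: 152587890625
Multiplications needed: 4 (4 lines after 5^1)

5^16 = 152587890625. Using exponentiation by squaring, this requires 4 multiplications. The key idea: if the exponent is even, square the half-power; if odd, multiply by the base once.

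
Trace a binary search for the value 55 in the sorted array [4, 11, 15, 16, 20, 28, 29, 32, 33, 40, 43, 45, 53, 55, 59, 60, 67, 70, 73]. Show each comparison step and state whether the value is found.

Binary search for 55 in [4, 11, 15, 16, 20, 28, 29, 32, 33, 40, 43, 45, 53, 55, 59, 60, 67, 70, 73]:

lo=0, hi=18, mid=9, arr[mid]=40 -> 40 < 55, search right half
lo=10, hi=18, mid=14, arr[mid]=59 -> 59 > 55, search left half
lo=10, hi=13, mid=11, arr[mid]=45 -> 45 < 55, search right half
lo=12, hi=13, mid=12, arr[mid]=53 -> 53 < 55, search right half
lo=13, hi=13, mid=13, arr[mid]=55 -> Found target at index 13!

Binary search finds 55 at index 13 after 5 comparisons. The search repeatedly halves the search space by comparing with the middle element.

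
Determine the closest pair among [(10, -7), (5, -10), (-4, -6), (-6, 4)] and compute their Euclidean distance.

Computing all pairwise distances among 4 points:

d((10, -7), (5, -10)) = 5.831 <-- minimum
d((10, -7), (-4, -6)) = 14.0357
d((10, -7), (-6, 4)) = 19.4165
d((5, -10), (-4, -6)) = 9.8489
d((5, -10), (-6, 4)) = 17.8045
d((-4, -6), (-6, 4)) = 10.198

Closest pair: (10, -7) and (5, -10) with distance 5.831

The closest pair is (10, -7) and (5, -10) with Euclidean distance 5.831. For 4 points, brute-force pairwise comparison is shown above. For large n, the divide-and-conquer algorithm (sort by x, recurse on halves, check the dividing strip) achieves O(n log n).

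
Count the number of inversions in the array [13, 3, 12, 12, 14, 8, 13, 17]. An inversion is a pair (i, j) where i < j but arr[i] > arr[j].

Finding inversions in [13, 3, 12, 12, 14, 8, 13, 17]:

(0, 1): arr[0]=13 > arr[1]=3
(0, 2): arr[0]=13 > arr[2]=12
(0, 3): arr[0]=13 > arr[3]=12
(0, 5): arr[0]=13 > arr[5]=8
(2, 5): arr[2]=12 > arr[5]=8
(3, 5): arr[3]=12 > arr[5]=8
(4, 5): arr[4]=14 > arr[5]=8
(4, 6): arr[4]=14 > arr[6]=13

Total inversions: 8

The array has 8 inversion(s): (0,1), (0,2), (0,3), (0,5), (2,5), (3,5), (4,5), (4,6). Each pair (i,j) satisfies i < j and arr[i] > arr[j].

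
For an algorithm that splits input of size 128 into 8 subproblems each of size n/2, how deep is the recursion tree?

For divide and conquer with division factor 2:

Problem sizes at each level:
Level 0: 128
Level 1: 64
Level 2: 32
Level 3: 16
Level 4: 8
Level 5: 4
Level 6: 2
Level 7: 1

The root is level 0 and the size-1 base case is level 7 (the tree spans levels 0 through 7, i.e. 8 levels counting the root), so the depth is the number of divisions: log_2(128) = 7

The recursion tree depth is log_2(128) = 7. At each level, the problem size is divided by 2, so it takes 7 divisions to reduce to a base case of size 1. The algorithm makes 8 recursive calls at each level.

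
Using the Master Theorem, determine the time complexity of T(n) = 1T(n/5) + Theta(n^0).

Master Theorem for T(n) = 1T(n/5) + O(n^0):

a = 1, b = 5, c = 0
log_b(a) = log_5(1) = 0.0000

Case 2: c = 0 = log_5(1) = 0.0000
T(n) = O(n^0 log n) = O(log n)

For T(n) = 1T(n/5) + O(n^0): log_5(1) = 0.0000. This is Case 2 of the Master Theorem (c = log_b(a), equal work at all levels), giving O(log n).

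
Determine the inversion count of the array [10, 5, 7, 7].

Finding inversions in [10, 5, 7, 7]:

(0, 1): arr[0]=10 > arr[1]=5
(0, 2): arr[0]=10 > arr[2]=7
(0, 3): arr[0]=10 > arr[3]=7

Total inversions: 3

The array has 3 inversion(s): (0,1), (0,2), (0,3). Each pair (i,j) satisfies i < j and arr[i] > arr[j].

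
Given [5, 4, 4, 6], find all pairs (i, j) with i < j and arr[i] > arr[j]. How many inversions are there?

Finding inversions in [5, 4, 4, 6]:

(0, 1): arr[0]=5 > arr[1]=4
(0, 2): arr[0]=5 > arr[2]=4

Total inversions: 2

The array has 2 inversion(s): (0,1), (0,2). Each pair (i,j) satisfies i < j and arr[i] > arr[j].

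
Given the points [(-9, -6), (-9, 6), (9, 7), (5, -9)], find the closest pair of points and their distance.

Computing all pairwise distances among 4 points:

d((-9, -6), (-9, 6)) = 12.0 <-- minimum
d((-9, -6), (9, 7)) = 22.2036
d((-9, -6), (5, -9)) = 14.3178
d((-9, 6), (9, 7)) = 18.0278
d((-9, 6), (5, -9)) = 20.5183
d((9, 7), (5, -9)) = 16.4924

Closest pair: (-9, -6) and (-9, 6) with distance 12.0

The closest pair is (-9, -6) and (-9, 6) with Euclidean distance 12.0. For 4 points, brute-force pairwise comparison is shown above. For large n, the divide-and-conquer algorithm (sort by x, recurse on halves, check the dividing strip) achieves O(n log n).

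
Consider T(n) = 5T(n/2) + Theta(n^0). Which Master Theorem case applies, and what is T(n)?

Master Theorem for T(n) = 5T(n/2) + O(n^0):

a = 5, b = 2, c = 0
log_b(a) = log_2(5) = 2.3219

Case 1: c = 0 < log_2(5) = 2.3219
T(n) = O(n^(log_2 5))

For T(n) = 5T(n/2) + O(n^0): log_2(5) = 2.3219. This is Case 1 of the Master Theorem (c < log_b(a), work dominated by leaves), giving O(n^(log_2 5)).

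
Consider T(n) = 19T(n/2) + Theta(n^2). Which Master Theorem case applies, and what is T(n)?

Master Theorem for T(n) = 19T(n/2) + O(n^2):

a = 19, b = 2, c = 2
log_b(a) = log_2(19) = 4.2479

Case 1: c = 2 < log_2(19) = 4.2479
T(n) = O(n^(log_2 19))

For T(n) = 19T(n/2) + O(n^2): log_2(19) = 4.2479. This is Case 1 of the Master Theorem (c < log_b(a), work dominated by leaves), giving O(n^(log_2 19)).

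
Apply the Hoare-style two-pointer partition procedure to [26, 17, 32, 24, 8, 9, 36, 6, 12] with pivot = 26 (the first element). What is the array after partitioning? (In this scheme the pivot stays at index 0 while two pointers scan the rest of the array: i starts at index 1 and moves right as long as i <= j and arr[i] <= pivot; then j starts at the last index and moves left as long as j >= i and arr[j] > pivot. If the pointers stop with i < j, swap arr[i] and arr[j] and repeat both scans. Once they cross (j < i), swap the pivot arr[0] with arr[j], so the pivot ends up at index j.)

Hoare-style two-pointer partition with pivot = 26:

Initial array: [26, 17, 32, 24, 8, 9, 36, 6, 12]

Pointers start at i = 1, j = 8.
i stops at index 2 (arr[2]=32 > 26), j stops at index 8 (arr[8]=12 <= 26): swap arr[2] and arr[8], array becomes [26, 17, 12, 24, 8, 9, 36, 6, 32]
i stops at index 6 (arr[6]=36 > 26), j stops at index 7 (arr[7]=6 <= 26): swap arr[6] and arr[7], array becomes [26, 17, 12, 24, 8, 9, 6, 36, 32]
i ends at 7, j ends at 6: the pointers have crossed (j < i), so scanning stops.

Swap pivot arr[0] with arr[6] to place pivot at position 6: [6, 17, 12, 24, 8, 9, 26, 36, 32]
Pivot position: 6

After partitioning with pivot 26, the array becomes [6, 17, 12, 24, 8, 9, 26, 36, 32]. The pivot is placed at index 6. All elements to the left of the pivot are <= 26, and all elements to the right are > 26.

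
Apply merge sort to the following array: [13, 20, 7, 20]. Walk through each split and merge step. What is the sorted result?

Merge sort trace:

Split: [13, 20, 7, 20] -> [13, 20] and [7, 20]
  Split: [13, 20] -> [13] and [20]
  Merge: [13] + [20] -> [13, 20]
  Split: [7, 20] -> [7] and [20]
  Merge: [7] + [20] -> [7, 20]
Merge: [13, 20] + [7, 20] -> [7, 13, 20, 20]

Final sorted array: [7, 13, 20, 20]

The merge sort proceeds by recursively splitting the array and merging sorted halves.
After all merges, the sorted array is [7, 13, 20, 20].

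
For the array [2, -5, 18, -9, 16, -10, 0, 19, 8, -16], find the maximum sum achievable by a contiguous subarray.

Using Kadane's algorithm on [2, -5, 18, -9, 16, -10, 0, 19, 8, -16]:

Scanning through the array:
Position 1 (value -5): max_ending_here = -3, max_so_far = 2
Position 2 (value 18): max_ending_here = 18, max_so_far = 18
Position 3 (value -9): max_ending_here = 9, max_so_far = 18
Position 4 (value 16): max_ending_here = 25, max_so_far = 25
Position 5 (value -10): max_ending_here = 15, max_so_far = 25
Position 6 (value 0): max_ending_here = 15, max_so_far = 25
Position 7 (value 19): max_ending_here = 34, max_so_far = 34
Position 8 (value 8): max_ending_here = 42, max_so_far = 42
Position 9 (value -16): max_ending_here = 26, max_so_far = 42

Maximum subarray: [18, -9, 16, -10, 0, 19, 8]
Maximum sum: 42

The maximum subarray is [18, -9, 16, -10, 0, 19, 8] with sum 42. This subarray runs from index 2 to index 8.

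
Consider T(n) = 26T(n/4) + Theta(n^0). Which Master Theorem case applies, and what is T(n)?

Master Theorem for T(n) = 26T(n/4) + O(n^0):

a = 26, b = 4, c = 0
log_b(a) = log_4(26) = 2.3502

Case 1: c = 0 < log_4(26) = 2.3502
T(n) = O(n^(log_4 26))

For T(n) = 26T(n/4) + O(n^0): log_4(26) = 2.3502. This is Case 1 of the Master Theorem (c < log_b(a), work dominated by leaves), giving O(n^(log_4 26)).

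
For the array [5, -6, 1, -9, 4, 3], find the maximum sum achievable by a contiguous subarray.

Using Kadane's algorithm on [5, -6, 1, -9, 4, 3]:

Scanning through the array:
Position 1 (value -6): max_ending_here = -1, max_so_far = 5
Position 2 (value 1): max_ending_here = 1, max_so_far = 5
Position 3 (value -9): max_ending_here = -8, max_so_far = 5
Position 4 (value 4): max_ending_here = 4, max_so_far = 5
Position 5 (value 3): max_ending_here = 7, max_so_far = 7

Maximum subarray: [4, 3]
Maximum sum: 7

The maximum subarray is [4, 3] with sum 7. This subarray runs from index 4 to index 5.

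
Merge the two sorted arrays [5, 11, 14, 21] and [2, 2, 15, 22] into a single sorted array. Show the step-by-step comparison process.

Merging process:

Compare 5 vs 2: take 2 from right. Merged: [2]
Compare 5 vs 2: take 2 from right. Merged: [2, 2]
Compare 5 vs 15: take 5 from left. Merged: [2, 2, 5]
Compare 11 vs 15: take 11 from left. Merged: [2, 2, 5, 11]
Compare 14 vs 15: take 14 from left. Merged: [2, 2, 5, 11, 14]
Compare 21 vs 15: take 15 from right. Merged: [2, 2, 5, 11, 14, 15]
Compare 21 vs 22: take 21 from left. Merged: [2, 2, 5, 11, 14, 15, 21]
Append remaining from right: [22]. Merged: [2, 2, 5, 11, 14, 15, 21, 22]

Final merged array: [2, 2, 5, 11, 14, 15, 21, 22]
Total comparisons: 7

The merged array is [2, 2, 5, 11, 14, 15, 21, 22], requiring 7 comparisons. The merge step runs in O(n) time where n is the total number of elements.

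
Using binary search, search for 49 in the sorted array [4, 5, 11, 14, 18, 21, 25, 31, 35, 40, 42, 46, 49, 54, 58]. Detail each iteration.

Binary search for 49 in [4, 5, 11, 14, 18, 21, 25, 31, 35, 40, 42, 46, 49, 54, 58]:

lo=0, hi=14, mid=7, arr[mid]=31 -> 31 < 49, search right half
lo=8, hi=14, mid=11, arr[mid]=46 -> 46 < 49, search right half
lo=12, hi=14, mid=13, arr[mid]=54 -> 54 > 49, search left half
lo=12, hi=12, mid=12, arr[mid]=49 -> Found target at index 12!

Binary search finds 49 at index 12 after 4 comparisons. The search repeatedly halves the search space by comparing with the middle element.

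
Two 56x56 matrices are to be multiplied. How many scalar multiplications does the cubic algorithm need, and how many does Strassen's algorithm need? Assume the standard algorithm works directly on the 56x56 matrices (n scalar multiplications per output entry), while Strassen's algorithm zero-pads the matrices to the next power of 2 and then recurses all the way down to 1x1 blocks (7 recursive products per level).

Matrix multiplication for 56x56 matrices:

Strassen's algorithm requires power-of-2 dimensions. Pad 56x56 to 64x64 (next power of 2).

Standard algorithm: 56^3 = 175616 multiplications
Strassen's algorithm: 7^(log2(64)) = 7^6 = 117649 multiplications
Savings: 175616 - 117649 = 57967 multiplications

Standard: 175616 multiplications (56^3). Strassen: 117649 multiplications (7^6, after padding to 64x64). Strassen reduces 8 recursive multiplications to 7 at each level.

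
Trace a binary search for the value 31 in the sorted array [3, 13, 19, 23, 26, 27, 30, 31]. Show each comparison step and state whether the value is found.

Binary search for 31 in [3, 13, 19, 23, 26, 27, 30, 31]:

lo=0, hi=7, mid=3, arr[mid]=23 -> 23 < 31, search right half
lo=4, hi=7, mid=5, arr[mid]=27 -> 27 < 31, search right half
lo=6, hi=7, mid=6, arr[mid]=30 -> 30 < 31, search right half
lo=7, hi=7, mid=7, arr[mid]=31 -> Found target at index 7!

Binary search finds 31 at index 7 after 4 comparisons. The search repeatedly halves the search space by comparing with the middle element.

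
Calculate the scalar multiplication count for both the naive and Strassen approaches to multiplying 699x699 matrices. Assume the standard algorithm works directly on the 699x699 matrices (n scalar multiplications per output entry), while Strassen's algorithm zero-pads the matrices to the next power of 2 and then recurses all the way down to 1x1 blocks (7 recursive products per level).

Matrix multiplication for 699x699 matrices:

Strassen's algorithm requires power-of-2 dimensions. Pad 699x699 to 1024x1024 (next power of 2).

Standard algorithm: 699^3 = 341532099 multiplications
Strassen's algorithm: 7^(log2(1024)) = 7^10 = 282475249 multiplications
Savings: 341532099 - 282475249 = 59056850 multiplications

Standard: 341532099 multiplications (699^3). Strassen: 282475249 multiplications (7^10, after padding to 1024x1024). Strassen reduces 8 recursive multiplications to 7 at each level.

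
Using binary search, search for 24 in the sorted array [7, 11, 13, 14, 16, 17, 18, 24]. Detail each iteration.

Binary search for 24 in [7, 11, 13, 14, 16, 17, 18, 24]:

lo=0, hi=7, mid=3, arr[mid]=14 -> 14 < 24, search right half
lo=4, hi=7, mid=5, arr[mid]=17 -> 17 < 24, search right half
lo=6, hi=7, mid=6, arr[mid]=18 -> 18 < 24, search right half
lo=7, hi=7, mid=7, arr[mid]=24 -> Found target at index 7!

Binary search finds 24 at index 7 after 4 comparisons. The search repeatedly halves the search space by comparing with the middle element.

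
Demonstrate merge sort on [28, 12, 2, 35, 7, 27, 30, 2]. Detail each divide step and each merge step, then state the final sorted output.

Merge sort trace:

Split: [28, 12, 2, 35, 7, 27, 30, 2] -> [28, 12, 2, 35] and [7, 27, 30, 2]
  Split: [28, 12, 2, 35] -> [28, 12] and [2, 35]
    Split: [28, 12] -> [28] and [12]
    Merge: [28] + [12] -> [12, 28]
    Split: [2, 35] -> [2] and [35]
    Merge: [2] + [35] -> [2, 35]
  Merge: [12, 28] + [2, 35] -> [2, 12, 28, 35]
  Split: [7, 27, 30, 2] -> [7, 27] and [30, 2]
    Split: [7, 27] -> [7] and [27]
    Merge: [7] + [27] -> [7, 27]
    Split: [30, 2] -> [30] and [2]
    Merge: [30] + [2] -> [2, 30]
  Merge: [7, 27] + [2, 30] -> [2, 7, 27, 30]
Merge: [2, 12, 28, 35] + [2, 7, 27, 30] -> [2, 2, 7, 12, 27, 28, 30, 35]

Final sorted array: [2, 2, 7, 12, 27, 28, 30, 35]

The merge sort proceeds by recursively splitting the array and merging sorted halves.
After all merges, the sorted array is [2, 2, 7, 12, 27, 28, 30, 35].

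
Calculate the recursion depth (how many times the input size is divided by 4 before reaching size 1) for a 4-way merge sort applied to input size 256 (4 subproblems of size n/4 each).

For divide and conquer with division factor 4:

Problem sizes at each level:
Level 0: 256
Level 1: 64
Level 2: 16
Level 3: 4
Level 4: 1

The root is level 0 and the size-1 base case is level 4 (the tree spans levels 0 through 4, i.e. 5 levels counting the root), so the depth is the number of divisions: log_4(256) = 4

The recursion tree depth is log_4(256) = 4. At each level, the problem size is divided by 4, so it takes 4 divisions to reduce to a base case of size 1. The algorithm makes 4 recursive calls at each level.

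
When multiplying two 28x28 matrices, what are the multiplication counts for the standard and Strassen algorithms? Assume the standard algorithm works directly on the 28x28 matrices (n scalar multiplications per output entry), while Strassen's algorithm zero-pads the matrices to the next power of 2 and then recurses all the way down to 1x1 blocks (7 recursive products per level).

Matrix multiplication for 28x28 matrices:

Strassen's algorithm requires power-of-2 dimensions. Pad 28x28 to 32x32 (next power of 2).

Standard algorithm: 28^3 = 21952 multiplications
Strassen's algorithm: 7^(log2(32)) = 7^5 = 16807 multiplications
Savings: 21952 - 16807 = 5145 multiplications

Standard: 21952 multiplications (28^3). Strassen: 16807 multiplications (7^5, after padding to 32x32). Strassen reduces 8 recursive multiplications to 7 at each level.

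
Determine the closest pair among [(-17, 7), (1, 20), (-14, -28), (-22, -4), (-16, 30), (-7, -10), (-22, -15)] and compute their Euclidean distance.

Computing all pairwise distances among 7 points:

d((-17, 7), (1, 20)) = 22.2036
d((-17, 7), (-14, -28)) = 35.1283
d((-17, 7), (-22, -4)) = 12.083
d((-17, 7), (-16, 30)) = 23.0217
d((-17, 7), (-7, -10)) = 19.7231
d((-17, 7), (-22, -15)) = 22.561
d((1, 20), (-14, -28)) = 50.2892
d((1, 20), (-22, -4)) = 33.2415
d((1, 20), (-16, 30)) = 19.7231
d((1, 20), (-7, -10)) = 31.0483
d((1, 20), (-22, -15)) = 41.8808
d((-14, -28), (-22, -4)) = 25.2982
d((-14, -28), (-16, 30)) = 58.0345
d((-14, -28), (-7, -10)) = 19.3132
d((-14, -28), (-22, -15)) = 15.2643
d((-22, -4), (-16, 30)) = 34.5254
d((-22, -4), (-7, -10)) = 16.1555
d((-22, -4), (-22, -15)) = 11.0 <-- minimum
d((-16, 30), (-7, -10)) = 41.0
d((-16, 30), (-22, -15)) = 45.3982
d((-7, -10), (-22, -15)) = 15.8114

Closest pair: (-22, -4) and (-22, -15) with distance 11.0

The closest pair is (-22, -4) and (-22, -15) with Euclidean distance 11.0. For 7 points, brute-force pairwise comparison is shown above. For large n, the divide-and-conquer algorithm (sort by x, recurse on halves, check the dividing strip) achieves O(n log n).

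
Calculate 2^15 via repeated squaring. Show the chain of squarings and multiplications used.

Computing 2^15 by squaring (build up from 2^1; each line after the first costs one multiplication):

2^1 = 2
2^2 = (2^1)^2 = 2^2 = 4
2^3 = 2 * 2^2 = 2 * 4 = 8
2^6 = (2^3)^2 = 8^2 = 64
2^7 = 2 * 2^6 = 2 * 64 = 128
2^14 = (2^7)^2 = 128^2 = 16384
2^15 = 2 * 2^14 = 2 * 16384 = 32768

Result: 32768
Multiplications needed: 6 (6 lines after 2^1)

2^15 = 32768. Using exponentiation by squaring, this requires 6 multiplications. The key idea: if the exponent is even, square the half-power; if odd, multiply by the base once.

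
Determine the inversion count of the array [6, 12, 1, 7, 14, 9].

Finding inversions in [6, 12, 1, 7, 14, 9]:

(0, 2): arr[0]=6 > arr[2]=1
(1, 2): arr[1]=12 > arr[2]=1
(1, 3): arr[1]=12 > arr[3]=7
(1, 5): arr[1]=12 > arr[5]=9
(4, 5): arr[4]=14 > arr[5]=9

Total inversions: 5

The array has 5 inversion(s): (0,2), (1,2), (1,3), (1,5), (4,5). Each pair (i,j) satisfies i < j and arr[i] > arr[j].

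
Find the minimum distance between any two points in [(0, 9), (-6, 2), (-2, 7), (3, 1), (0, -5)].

Computing all pairwise distances among 5 points:

d((0, 9), (-6, 2)) = 9.2195
d((0, 9), (-2, 7)) = 2.8284 <-- minimum
d((0, 9), (3, 1)) = 8.544
d((0, 9), (0, -5)) = 14.0
d((-6, 2), (-2, 7)) = 6.4031
d((-6, 2), (3, 1)) = 9.0554
d((-6, 2), (0, -5)) = 9.2195
d((-2, 7), (3, 1)) = 7.8102
d((-2, 7), (0, -5)) = 12.1655
d((3, 1), (0, -5)) = 6.7082

Closest pair: (0, 9) and (-2, 7) with distance 2.8284

The closest pair is (0, 9) and (-2, 7) with Euclidean distance 2.8284. For 5 points, brute-force pairwise comparison is shown above. For large n, the divide-and-conquer algorithm (sort by x, recurse on halves, check the dividing strip) achieves O(n log n).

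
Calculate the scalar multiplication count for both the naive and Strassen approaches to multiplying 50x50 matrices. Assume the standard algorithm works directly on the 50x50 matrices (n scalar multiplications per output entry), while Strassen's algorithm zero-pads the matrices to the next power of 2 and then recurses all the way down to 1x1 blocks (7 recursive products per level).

Matrix multiplication for 50x50 matrices:

Strassen's algorithm requires power-of-2 dimensions. Pad 50x50 to 64x64 (next power of 2).

Standard algorithm: 50^3 = 125000 multiplications
Strassen's algorithm: 7^(log2(64)) = 7^6 = 117649 multiplications
Savings: 125000 - 117649 = 7351 multiplications

Standard: 125000 multiplications (50^3). Strassen: 117649 multiplications (7^6, after padding to 64x64). Strassen reduces 8 recursive multiplications to 7 at each level.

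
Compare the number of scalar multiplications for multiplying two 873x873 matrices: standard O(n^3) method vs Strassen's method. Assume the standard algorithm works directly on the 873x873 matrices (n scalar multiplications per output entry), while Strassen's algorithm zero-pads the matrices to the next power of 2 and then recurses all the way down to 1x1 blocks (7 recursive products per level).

Matrix multiplication for 873x873 matrices:

Strassen's algorithm requires power-of-2 dimensions. Pad 873x873 to 1024x1024 (next power of 2).

Standard algorithm: 873^3 = 665338617 multiplications
Strassen's algorithm: 7^(log2(1024)) = 7^10 = 282475249 multiplications
Savings: 665338617 - 282475249 = 382863368 multiplications

Standard: 665338617 multiplications (873^3). Strassen: 282475249 multiplications (7^10, after padding to 1024x1024). Strassen reduces 8 recursive multiplications to 7 at each level.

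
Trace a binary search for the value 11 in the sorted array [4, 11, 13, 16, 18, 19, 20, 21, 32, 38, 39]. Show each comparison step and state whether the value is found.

Binary search for 11 in [4, 11, 13, 16, 18, 19, 20, 21, 32, 38, 39]:

lo=0, hi=10, mid=5, arr[mid]=19 -> 19 > 11, search left half
lo=0, hi=4, mid=2, arr[mid]=13 -> 13 > 11, search left half
lo=0, hi=1, mid=0, arr[mid]=4 -> 4 < 11, search right half
lo=1, hi=1, mid=1, arr[mid]=11 -> Found target at index 1!

Binary search finds 11 at index 1 after 4 comparisons. The search repeatedly halves the search space by comparing with the middle element.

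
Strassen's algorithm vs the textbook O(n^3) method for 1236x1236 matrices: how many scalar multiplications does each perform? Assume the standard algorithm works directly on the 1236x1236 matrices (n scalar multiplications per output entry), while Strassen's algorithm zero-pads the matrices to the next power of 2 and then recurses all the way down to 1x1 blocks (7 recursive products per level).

Matrix multiplication for 1236x1236 matrices:

Strassen's algorithm requires power-of-2 dimensions. Pad 1236x1236 to 2048x2048 (next power of 2).

Standard algorithm: 1236^3 = 1888232256 multiplications
Strassen's algorithm: 7^(log2(2048)) = 7^11 = 1977326743 multiplications
Difference: 1888232256 - 1977326743 = -89094487 (Strassen uses MORE here due to padding overhead — for small or just-over-power-of-2 n, padding can outweigh the per-level savings)

Standard: 1888232256 multiplications (1236^3). Strassen: 1977326743 multiplications (7^11, after padding to 2048x2048). Strassen reduces 8 recursive multiplications to 7 at each level.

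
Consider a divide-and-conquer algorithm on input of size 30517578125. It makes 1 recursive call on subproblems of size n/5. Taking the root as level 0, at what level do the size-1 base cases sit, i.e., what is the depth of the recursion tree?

For divide and conquer with division factor 5:

Problem sizes at each level:
Level 0: 30517578125
Level 1: 6103515625
Level 2: 1220703125
Level 3: 244140625
Level 4: 48828125
Level 5: 9765625
Level 6: 1953125
Level 7: 390625
Level 8: 78125
Level 9: 15625
Level 10: 3125
Level 11: 625
Level 12: 125
Level 13: 25
Level 14: 5
Level 15: 1

The root is level 0 and the size-1 base case is level 15 (the tree spans levels 0 through 15, i.e. 16 levels counting the root), so the depth is the number of divisions: log_5(30517578125) = 15

The recursion tree depth is log_5(30517578125) = 15. At each level, the problem size is divided by 5, so it takes 15 divisions to reduce to a base case of size 1. The algorithm makes 1 recursive call at each level.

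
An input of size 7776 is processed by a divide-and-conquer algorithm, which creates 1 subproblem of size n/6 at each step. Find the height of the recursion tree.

For divide and conquer with division factor 6:

Problem sizes at each level:
Level 0: 7776
Level 1: 1296
Level 2: 216
Level 3: 36
Level 4: 6
Level 5: 1

The root is level 0 and the size-1 base case is level 5 (the tree spans levels 0 through 5, i.e. 6 levels counting the root), so the depth is the number of divisions: log_6(7776) = 5

The recursion tree depth is log_6(7776) = 5. At each level, the problem size is divided by 6, so it takes 5 divisions to reduce to a base case of size 1. The algorithm makes 1 recursive call at each level.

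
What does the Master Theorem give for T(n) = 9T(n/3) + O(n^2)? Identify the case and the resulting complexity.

Master Theorem for T(n) = 9T(n/3) + O(n^2):

a = 9, b = 3, c = 2
log_b(a) = log_3(9) = 2.0000

Case 2: c = 2 = log_3(9) = 2.0000
T(n) = O(n^2 log n) = O(n^2 log n)

For T(n) = 9T(n/3) + O(n^2): log_3(9) = 2.0000. This is Case 2 of the Master Theorem (c = log_b(a), equal work at all levels), giving O(n^2 log n).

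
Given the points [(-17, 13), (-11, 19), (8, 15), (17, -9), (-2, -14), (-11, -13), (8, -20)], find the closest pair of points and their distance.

Computing all pairwise distances among 7 points:

d((-17, 13), (-11, 19)) = 8.4853 <-- minimum
d((-17, 13), (8, 15)) = 25.0799
d((-17, 13), (17, -9)) = 40.4969
d((-17, 13), (-2, -14)) = 30.8869
d((-17, 13), (-11, -13)) = 26.6833
d((-17, 13), (8, -20)) = 41.4005
d((-11, 19), (8, 15)) = 19.4165
d((-11, 19), (17, -9)) = 39.598
d((-11, 19), (-2, -14)) = 34.2053
d((-11, 19), (-11, -13)) = 32.0
d((-11, 19), (8, -20)) = 43.382
d((8, 15), (17, -9)) = 25.632
d((8, 15), (-2, -14)) = 30.6757
d((8, 15), (-11, -13)) = 33.8378
d((8, 15), (8, -20)) = 35.0
d((17, -9), (-2, -14)) = 19.6469
d((17, -9), (-11, -13)) = 28.2843
d((17, -9), (8, -20)) = 14.2127
d((-2, -14), (-11, -13)) = 9.0554
d((-2, -14), (8, -20)) = 11.6619
d((-11, -13), (8, -20)) = 20.2485

Closest pair: (-17, 13) and (-11, 19) with distance 8.4853

The closest pair is (-17, 13) and (-11, 19) with Euclidean distance 8.4853. For 7 points, brute-force pairwise comparison is shown above. For large n, the divide-and-conquer algorithm (sort by x, recurse on halves, check the dividing strip) achieves O(n log n).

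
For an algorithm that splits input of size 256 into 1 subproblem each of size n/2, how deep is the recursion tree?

For divide and conquer with division factor 2:

Problem sizes at each level:
Level 0: 256
Level 1: 128
Level 2: 64
Level 3: 32
Level 4: 16
Level 5: 8
Level 6: 4
Level 7: 2
Level 8: 1

The root is level 0 and the size-1 base case is level 8 (the tree spans levels 0 through 8, i.e. 9 levels counting the root), so the depth is the number of divisions: log_2(256) = 8

The recursion tree depth is log_2(256) = 8. At each level, the problem size is divided by 2, so it takes 8 divisions to reduce to a base case of size 1. The algorithm makes 1 recursive call at each level.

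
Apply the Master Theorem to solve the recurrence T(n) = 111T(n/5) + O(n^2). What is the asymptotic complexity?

Master Theorem for T(n) = 111T(n/5) + O(n^2):

a = 111, b = 5, c = 2
log_b(a) = log_5(111) = 2.9262

Case 1: c = 2 < log_5(111) = 2.9262
T(n) = O(n^(log_5 111))

For T(n) = 111T(n/5) + O(n^2): log_5(111) = 2.9262. This is Case 1 of the Master Theorem (c < log_b(a), work dominated by leaves), giving O(n^(log_5 111)).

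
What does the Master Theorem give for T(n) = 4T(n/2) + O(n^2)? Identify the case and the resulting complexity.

Master Theorem for T(n) = 4T(n/2) + O(n^2):

a = 4, b = 2, c = 2
log_b(a) = log_2(4) = 2.0000

Case 2: c = 2 = log_2(4) = 2.0000
T(n) = O(n^2 log n) = O(n^2 log n)

For T(n) = 4T(n/2) + O(n^2): log_2(4) = 2.0000. This is Case 2 of the Master Theorem (c = log_b(a), equal work at all levels), giving O(n^2 log n).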